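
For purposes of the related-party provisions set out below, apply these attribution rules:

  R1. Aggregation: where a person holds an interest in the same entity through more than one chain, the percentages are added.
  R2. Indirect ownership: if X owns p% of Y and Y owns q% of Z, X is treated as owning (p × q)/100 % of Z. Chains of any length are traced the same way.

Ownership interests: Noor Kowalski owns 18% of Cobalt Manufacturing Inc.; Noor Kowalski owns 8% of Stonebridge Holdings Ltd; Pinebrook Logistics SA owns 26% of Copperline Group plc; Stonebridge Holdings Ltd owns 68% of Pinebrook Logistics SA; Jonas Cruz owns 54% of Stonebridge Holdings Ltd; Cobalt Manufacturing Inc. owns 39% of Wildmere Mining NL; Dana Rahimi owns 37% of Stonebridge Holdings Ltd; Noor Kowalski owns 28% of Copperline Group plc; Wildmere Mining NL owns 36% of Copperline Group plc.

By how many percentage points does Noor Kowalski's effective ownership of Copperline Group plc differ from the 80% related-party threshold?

Chain via Stonebridge Holdings Ltd → Pinebrook Logistics SA (R2): 8% × 68% × 26% = 1.4144% of Copperline Group plc.
Chain via Cobalt Manufacturing Inc. → Wildmere Mining NL (R2): 18% × 39% × 36% = 2.5272% of Copperline Group plc.
Direct interest in Copperline Group plc: 28%.
Aggregating (R1): 1.4144% + 2.5272% + 28% = 31.9416%.
31.9416% falls short of the 80% threshold by 48.0584 percentage points.

48.0584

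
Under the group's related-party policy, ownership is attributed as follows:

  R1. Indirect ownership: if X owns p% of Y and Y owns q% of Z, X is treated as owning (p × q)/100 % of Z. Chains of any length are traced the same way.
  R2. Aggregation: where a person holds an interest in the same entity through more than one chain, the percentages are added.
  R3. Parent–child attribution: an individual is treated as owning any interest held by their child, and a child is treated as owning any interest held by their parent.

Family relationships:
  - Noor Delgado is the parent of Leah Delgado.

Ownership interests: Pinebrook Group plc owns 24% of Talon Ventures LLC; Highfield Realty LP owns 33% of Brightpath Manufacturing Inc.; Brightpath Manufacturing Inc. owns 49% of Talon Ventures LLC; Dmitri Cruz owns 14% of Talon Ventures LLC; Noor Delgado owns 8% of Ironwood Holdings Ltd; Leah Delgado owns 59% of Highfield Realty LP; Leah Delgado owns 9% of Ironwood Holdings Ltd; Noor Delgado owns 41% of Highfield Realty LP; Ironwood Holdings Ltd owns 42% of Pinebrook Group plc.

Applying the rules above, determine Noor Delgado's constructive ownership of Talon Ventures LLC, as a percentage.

17.8836%

By parent–child attribution (R3), Noor Delgado is treated as also owning Leah Delgado's interest in Highfield Realty LP, giving 41% + 59% = 100%.
By parent–child attribution (R3), Noor Delgado is treated as also owning Leah Delgado's interest in Ironwood Holdings Ltd, giving 8% + 9% = 17%.
Chain via Highfield Realty LP → Brightpath Manufacturing Inc. (R1): 100% × 33% × 49% = 16.17% of Talon Ventures LLC.
Chain via Ironwood Holdings Ltd → Pinebrook Group plc (R1): 17% × 42% × 24% = 1.7136% of Talon Ventures LLC.
Aggregating (R2): 16.17% + 1.7136% = 17.8836%.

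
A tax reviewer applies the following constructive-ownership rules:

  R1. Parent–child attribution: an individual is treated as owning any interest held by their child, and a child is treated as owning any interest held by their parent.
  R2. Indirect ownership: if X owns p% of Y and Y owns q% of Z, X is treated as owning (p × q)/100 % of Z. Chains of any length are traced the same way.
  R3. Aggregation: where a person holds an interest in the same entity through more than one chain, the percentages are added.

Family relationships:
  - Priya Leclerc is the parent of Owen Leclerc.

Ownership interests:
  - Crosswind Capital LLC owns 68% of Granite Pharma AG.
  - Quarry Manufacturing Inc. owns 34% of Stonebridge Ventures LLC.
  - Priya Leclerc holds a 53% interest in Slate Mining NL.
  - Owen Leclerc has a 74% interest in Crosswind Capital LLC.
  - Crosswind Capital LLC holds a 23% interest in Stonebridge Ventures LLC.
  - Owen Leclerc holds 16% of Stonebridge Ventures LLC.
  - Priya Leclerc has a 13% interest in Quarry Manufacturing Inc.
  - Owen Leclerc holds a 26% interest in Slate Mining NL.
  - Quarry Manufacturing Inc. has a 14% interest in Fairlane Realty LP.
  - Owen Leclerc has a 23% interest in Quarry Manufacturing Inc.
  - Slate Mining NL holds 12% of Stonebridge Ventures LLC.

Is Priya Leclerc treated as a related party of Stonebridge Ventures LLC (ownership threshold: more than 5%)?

Yes

By parent–child attribution (R1), Priya Leclerc is treated as also owning Owen Leclerc's interest in Slate Mining NL, giving 53% + 26% = 79%.
By parent–child attribution (R1), Priya Leclerc is treated as also owning Owen Leclerc's interest in Quarry Manufacturing Inc, giving 13% + 23% = 36%.
By parent–child attribution (R1), Priya Leclerc is treated as owning Owen Leclerc's 74% interest in Crosswind Capital LLC.
By parent–child attribution (R1), Priya Leclerc is treated as owning Owen Leclerc's 16% interest in Stonebridge Ventures LLC.
Chain via Slate Mining NL (R2): 79% × 12% = 9.48% of Stonebridge Ventures LLC.
Chain via Quarry Manufacturing Inc. (R2): 36% × 34% = 12.24% of Stonebridge Ventures LLC.
Chain via Crosswind Capital LLC (R2): 74% × 23% = 17.02% of Stonebridge Ventures LLC.
Direct interest in Stonebridge Ventures LLC: 16%.
Aggregating (R3): 9.48% + 12.24% + 17.02% + 16% = 54.74%.
54.74% exceeds the 5% threshold, so Priya is a related party to Stonebridge Ventures LLC.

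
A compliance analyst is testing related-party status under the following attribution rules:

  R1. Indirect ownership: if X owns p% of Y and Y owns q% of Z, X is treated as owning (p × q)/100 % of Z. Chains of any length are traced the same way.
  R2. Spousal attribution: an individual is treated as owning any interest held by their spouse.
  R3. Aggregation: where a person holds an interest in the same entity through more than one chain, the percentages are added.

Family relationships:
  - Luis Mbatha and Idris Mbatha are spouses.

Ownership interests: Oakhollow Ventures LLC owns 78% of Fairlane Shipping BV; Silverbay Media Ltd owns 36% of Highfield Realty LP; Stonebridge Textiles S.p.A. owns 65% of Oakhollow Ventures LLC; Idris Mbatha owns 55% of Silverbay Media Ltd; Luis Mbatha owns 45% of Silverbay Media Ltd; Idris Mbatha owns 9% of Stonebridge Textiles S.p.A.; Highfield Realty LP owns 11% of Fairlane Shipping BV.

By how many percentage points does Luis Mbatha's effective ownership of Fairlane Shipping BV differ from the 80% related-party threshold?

71.477

By spousal attribution (R2), Luis Mbatha is treated as also owning Idris Mbatha's interest in Silverbay Media Ltd, giving 45% + 55% = 100%.
By spousal attribution (R2), Luis Mbatha is treated as owning Idris Mbatha's 9% interest in Stonebridge Textiles S.p.A.
Chain via Silverbay Media Ltd → Highfield Realty LP (R1): 100% × 36% × 11% = 3.96% of Fairlane Shipping BV.
Chain via Stonebridge Textiles S.p.A. → Oakhollow Ventures LLC (R1): 9% × 65% × 78% = 4.563% of Fairlane Shipping BV.
Aggregating (R3): 3.96% + 4.563% = 8.523%.
8.523% falls short of the 80% threshold by 71.477 percentage points.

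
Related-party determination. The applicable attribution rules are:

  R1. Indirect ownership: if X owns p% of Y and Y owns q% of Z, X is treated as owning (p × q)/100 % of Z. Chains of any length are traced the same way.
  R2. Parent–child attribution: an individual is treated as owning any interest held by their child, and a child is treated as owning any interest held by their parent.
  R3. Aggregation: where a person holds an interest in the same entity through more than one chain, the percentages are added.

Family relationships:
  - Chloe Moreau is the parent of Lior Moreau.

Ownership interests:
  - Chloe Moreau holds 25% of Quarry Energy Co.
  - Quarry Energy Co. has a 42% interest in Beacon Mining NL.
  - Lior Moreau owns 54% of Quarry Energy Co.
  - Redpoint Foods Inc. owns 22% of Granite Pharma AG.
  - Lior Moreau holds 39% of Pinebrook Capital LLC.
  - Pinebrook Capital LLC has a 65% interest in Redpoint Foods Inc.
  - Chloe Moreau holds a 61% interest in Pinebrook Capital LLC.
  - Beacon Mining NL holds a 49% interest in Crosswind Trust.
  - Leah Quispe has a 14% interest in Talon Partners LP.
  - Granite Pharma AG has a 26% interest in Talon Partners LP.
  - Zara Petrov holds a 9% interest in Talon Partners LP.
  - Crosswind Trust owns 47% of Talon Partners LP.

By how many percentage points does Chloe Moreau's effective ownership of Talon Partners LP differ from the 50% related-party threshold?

38.640646

By parent–child attribution (R2), Chloe Moreau is treated as also owning Lior Moreau's interest in Pinebrook Capital LLC, giving 61% + 39% = 100%.
By parent–child attribution (R2), Chloe Moreau is treated as also owning Lior Moreau's interest in Quarry Energy Co, giving 25% + 54% = 79%.
Chain via Pinebrook Capital LLC → Redpoint Foods Inc. → Granite Pharma AG (R1): 100% × 65% × 22% × 26% = 3.718% of Talon Partners LP.
Chain via Quarry Energy Co. → Beacon Mining NL → Crosswind Trust (R1): 79% × 42% × 49% × 47% = 7.641354% of Talon Partners LP.
Aggregating (R3): 3.718% + 7.641354% = 11.359354%.
11.359354% falls short of the 50% threshold by 38.640646 percentage points.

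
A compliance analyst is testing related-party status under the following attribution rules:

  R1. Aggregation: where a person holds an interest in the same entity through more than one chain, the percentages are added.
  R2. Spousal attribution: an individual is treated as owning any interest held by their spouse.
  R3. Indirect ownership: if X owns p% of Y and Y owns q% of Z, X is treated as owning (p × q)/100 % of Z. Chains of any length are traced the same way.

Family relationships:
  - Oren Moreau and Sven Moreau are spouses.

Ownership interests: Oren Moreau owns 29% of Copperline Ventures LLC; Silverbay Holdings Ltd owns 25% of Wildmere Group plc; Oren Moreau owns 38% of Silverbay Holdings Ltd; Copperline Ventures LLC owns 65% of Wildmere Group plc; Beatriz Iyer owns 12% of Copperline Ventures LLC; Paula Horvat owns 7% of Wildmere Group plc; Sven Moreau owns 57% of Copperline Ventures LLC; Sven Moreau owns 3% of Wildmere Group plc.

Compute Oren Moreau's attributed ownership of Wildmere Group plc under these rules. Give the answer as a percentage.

68.4%

By spousal attribution (R2), Oren Moreau is treated as also owning Sven Moreau's interest in Copperline Ventures LLC, giving 29% + 57% = 86%.
By spousal attribution (R2), Oren Moreau is treated as owning Sven Moreau's 3% interest in Wildmere Group plc.
Chain via Copperline Ventures LLC (R3): 86% × 65% = 55.9% of Wildmere Group plc.
Chain via Silverbay Holdings Ltd (R3): 38% × 25% = 9.5% of Wildmere Group plc.
Direct interest in Wildmere Group plc: 3%.
Aggregating (R1): 55.9% + 9.5% + 3% = 68.4%.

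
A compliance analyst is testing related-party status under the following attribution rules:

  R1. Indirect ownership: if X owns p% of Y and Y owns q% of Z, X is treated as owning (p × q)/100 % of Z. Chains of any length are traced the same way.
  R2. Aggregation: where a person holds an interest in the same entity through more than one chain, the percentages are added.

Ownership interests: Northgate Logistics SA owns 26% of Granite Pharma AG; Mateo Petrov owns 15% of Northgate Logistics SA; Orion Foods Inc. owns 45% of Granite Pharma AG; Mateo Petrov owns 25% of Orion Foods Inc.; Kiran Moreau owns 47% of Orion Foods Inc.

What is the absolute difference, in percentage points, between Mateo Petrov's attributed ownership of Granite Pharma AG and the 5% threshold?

Chain via Orion Foods Inc. (R1): 25% × 45% = 11.25% of Granite Pharma AG.
Chain via Northgate Logistics SA (R1): 15% × 26% = 3.9% of Granite Pharma AG.
Aggregating (R2): 11.25% + 3.9% = 15.15%.
15.15% exceeds the 5% threshold by 10.15 percentage points.

10.15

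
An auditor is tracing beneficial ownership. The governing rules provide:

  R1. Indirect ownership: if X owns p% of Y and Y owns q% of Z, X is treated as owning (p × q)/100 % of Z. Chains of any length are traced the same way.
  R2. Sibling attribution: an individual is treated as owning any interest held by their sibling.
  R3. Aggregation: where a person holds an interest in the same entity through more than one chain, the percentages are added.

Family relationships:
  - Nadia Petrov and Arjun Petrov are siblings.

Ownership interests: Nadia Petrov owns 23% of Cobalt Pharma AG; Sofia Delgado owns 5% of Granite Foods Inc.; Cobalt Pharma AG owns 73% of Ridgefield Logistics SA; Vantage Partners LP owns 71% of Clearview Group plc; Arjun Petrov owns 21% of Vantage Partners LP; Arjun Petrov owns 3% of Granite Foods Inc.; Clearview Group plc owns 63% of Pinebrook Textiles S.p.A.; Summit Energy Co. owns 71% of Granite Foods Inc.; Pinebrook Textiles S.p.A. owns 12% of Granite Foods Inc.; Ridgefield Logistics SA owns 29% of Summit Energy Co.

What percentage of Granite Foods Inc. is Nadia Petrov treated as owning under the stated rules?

7.584257%

By sibling attribution (R2), Nadia Petrov is treated as owning Arjun Petrov's 21% interest in Vantage Partners LP.
By sibling attribution (R2), Nadia Petrov is treated as owning Arjun Petrov's 3% interest in Granite Foods Inc.
Chain via Cobalt Pharma AG → Ridgefield Logistics SA → Summit Energy Co. (R1): 23% × 73% × 29% × 71% = 3.457061% of Granite Foods Inc.
Chain via Vantage Partners LP → Clearview Group plc → Pinebrook Textiles S.p.A. (R1): 21% × 71% × 63% × 12% = 1.127196% of Granite Foods Inc.
Direct interest in Granite Foods Inc: 3%.
Aggregating (R3): 3.457061% + 1.127196% + 3% = 7.584257%.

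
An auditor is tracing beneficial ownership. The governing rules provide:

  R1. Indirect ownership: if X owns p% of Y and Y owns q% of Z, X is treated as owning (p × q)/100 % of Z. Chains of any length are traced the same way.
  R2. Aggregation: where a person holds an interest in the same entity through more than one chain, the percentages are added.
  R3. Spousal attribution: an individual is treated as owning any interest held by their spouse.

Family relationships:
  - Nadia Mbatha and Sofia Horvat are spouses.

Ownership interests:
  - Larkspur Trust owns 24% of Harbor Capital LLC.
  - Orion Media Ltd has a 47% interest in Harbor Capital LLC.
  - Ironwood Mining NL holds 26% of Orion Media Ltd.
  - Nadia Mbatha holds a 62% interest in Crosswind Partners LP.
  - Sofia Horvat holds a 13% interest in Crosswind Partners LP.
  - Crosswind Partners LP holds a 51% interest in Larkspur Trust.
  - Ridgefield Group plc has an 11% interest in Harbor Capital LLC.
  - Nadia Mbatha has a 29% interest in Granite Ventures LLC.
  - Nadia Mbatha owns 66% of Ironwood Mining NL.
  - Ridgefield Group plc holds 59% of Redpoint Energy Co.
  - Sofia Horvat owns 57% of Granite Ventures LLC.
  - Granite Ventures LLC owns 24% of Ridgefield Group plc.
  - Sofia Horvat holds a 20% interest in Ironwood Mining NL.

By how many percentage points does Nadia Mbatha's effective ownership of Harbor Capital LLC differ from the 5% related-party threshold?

16.9596

By spousal attribution (R3), Nadia Mbatha is treated as also owning Sofia Horvat's interest in Crosswind Partners LP, giving 62% + 13% = 75%.
By spousal attribution (R3), Nadia Mbatha is treated as also owning Sofia Horvat's interest in Ironwood Mining NL, giving 66% + 20% = 86%.
By spousal attribution (R3), Nadia Mbatha is treated as also owning Sofia Horvat's interest in Granite Ventures LLC, giving 29% + 57% = 86%.
Chain via Crosswind Partners LP → Larkspur Trust (R1): 75% × 51% × 24% = 9.18% of Harbor Capital LLC.
Chain via Ironwood Mining NL → Orion Media Ltd (R1): 86% × 26% × 47% = 10.5092% of Harbor Capital LLC.
Chain via Granite Ventures LLC → Ridgefield Group plc (R1): 86% × 24% × 11% = 2.2704% of Harbor Capital LLC.
Aggregating (R2): 9.18% + 10.5092% + 2.2704% = 21.9596%.
21.9596% exceeds the 5% threshold by 16.9596 percentage points.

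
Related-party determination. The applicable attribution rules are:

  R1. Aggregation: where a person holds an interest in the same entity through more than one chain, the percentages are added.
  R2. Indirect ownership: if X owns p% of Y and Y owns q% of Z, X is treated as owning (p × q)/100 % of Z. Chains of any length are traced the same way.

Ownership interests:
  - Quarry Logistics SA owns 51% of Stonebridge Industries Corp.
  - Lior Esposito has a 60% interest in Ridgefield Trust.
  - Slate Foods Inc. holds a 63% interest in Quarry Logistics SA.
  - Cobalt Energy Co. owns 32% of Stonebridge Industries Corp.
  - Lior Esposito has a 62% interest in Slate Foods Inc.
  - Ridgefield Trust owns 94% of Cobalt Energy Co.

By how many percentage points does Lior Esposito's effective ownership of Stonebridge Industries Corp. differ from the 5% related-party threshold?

Chain via Ridgefield Trust → Cobalt Energy Co. (R2): 60% × 94% × 32% = 18.048% of Stonebridge Industries Corp.
Chain via Slate Foods Inc. → Quarry Logistics SA (R2): 62% × 63% × 51% = 19.9206% of Stonebridge Industries Corp.
Aggregating (R1): 18.048% + 19.9206% = 37.9686%.
37.9686% exceeds the 5% threshold by 32.9686 percentage points.

32.9686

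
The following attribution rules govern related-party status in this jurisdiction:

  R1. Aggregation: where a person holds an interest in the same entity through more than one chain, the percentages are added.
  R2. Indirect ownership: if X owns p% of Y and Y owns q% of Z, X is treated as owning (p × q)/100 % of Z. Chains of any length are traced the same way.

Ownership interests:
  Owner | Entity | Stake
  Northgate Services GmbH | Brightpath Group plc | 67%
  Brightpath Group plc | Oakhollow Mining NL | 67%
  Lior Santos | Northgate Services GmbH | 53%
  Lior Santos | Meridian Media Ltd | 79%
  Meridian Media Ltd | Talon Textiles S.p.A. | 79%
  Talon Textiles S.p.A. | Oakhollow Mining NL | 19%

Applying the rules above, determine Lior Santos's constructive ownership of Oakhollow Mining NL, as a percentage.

35.6496%

Chain via Northgate Services GmbH → Brightpath Group plc (R2): 53% × 67% × 67% = 23.7917% of Oakhollow Mining NL.
Chain via Meridian Media Ltd → Talon Textiles S.p.A. (R2): 79% × 79% × 19% = 11.8579% of Oakhollow Mining NL.
Aggregating (R1): 23.7917% + 11.8579% = 35.6496%.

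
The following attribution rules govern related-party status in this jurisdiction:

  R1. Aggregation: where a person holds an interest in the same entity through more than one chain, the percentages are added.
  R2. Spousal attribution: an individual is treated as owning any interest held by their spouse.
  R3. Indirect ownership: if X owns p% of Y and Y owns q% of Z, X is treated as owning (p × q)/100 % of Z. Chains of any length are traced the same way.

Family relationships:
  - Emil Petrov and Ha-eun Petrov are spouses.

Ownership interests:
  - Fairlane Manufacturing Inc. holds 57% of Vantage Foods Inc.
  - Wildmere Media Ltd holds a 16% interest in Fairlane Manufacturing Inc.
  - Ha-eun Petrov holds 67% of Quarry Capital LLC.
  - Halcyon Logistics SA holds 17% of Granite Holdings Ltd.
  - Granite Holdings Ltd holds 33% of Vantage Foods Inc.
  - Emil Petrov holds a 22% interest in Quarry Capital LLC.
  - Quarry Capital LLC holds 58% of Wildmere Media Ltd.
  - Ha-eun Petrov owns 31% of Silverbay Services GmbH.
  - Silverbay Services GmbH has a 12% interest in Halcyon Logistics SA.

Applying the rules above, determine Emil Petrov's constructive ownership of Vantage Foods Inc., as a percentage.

4.916436%

By spousal attribution (R2), Emil Petrov is treated as also owning Ha-eun Petrov's interest in Quarry Capital LLC, giving 22% + 67% = 89%.
By spousal attribution (R2), Emil Petrov is treated as owning Ha-eun Petrov's 31% interest in Silverbay Services GmbH.
Chain via Quarry Capital LLC → Wildmere Media Ltd → Fairlane Manufacturing Inc. (R3): 89% × 58% × 16% × 57% = 4.707744% of Vantage Foods Inc.
Chain via Silverbay Services GmbH → Halcyon Logistics SA → Granite Holdings Ltd (R3): 31% × 12% × 17% × 33% = 0.208692% of Vantage Foods Inc.
Aggregating (R1): 4.707744% + 0.208692% = 4.916436%.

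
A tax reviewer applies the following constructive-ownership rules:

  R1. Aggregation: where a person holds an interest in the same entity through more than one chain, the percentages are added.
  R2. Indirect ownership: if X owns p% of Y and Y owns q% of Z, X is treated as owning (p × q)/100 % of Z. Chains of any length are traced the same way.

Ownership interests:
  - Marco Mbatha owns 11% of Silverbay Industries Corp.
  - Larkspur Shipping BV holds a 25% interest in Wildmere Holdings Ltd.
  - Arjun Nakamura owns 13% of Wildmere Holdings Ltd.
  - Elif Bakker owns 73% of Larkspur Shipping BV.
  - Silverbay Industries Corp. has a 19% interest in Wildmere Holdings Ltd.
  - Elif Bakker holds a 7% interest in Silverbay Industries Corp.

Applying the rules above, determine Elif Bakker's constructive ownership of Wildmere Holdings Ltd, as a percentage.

19.58%

Chain via Silverbay Industries Corp. (R2): 7% × 19% = 1.33% of Wildmere Holdings Ltd.
Chain via Larkspur Shipping BV (R2): 73% × 25% = 18.25% of Wildmere Holdings Ltd.
Aggregating (R1): 1.33% + 18.25% = 19.58%.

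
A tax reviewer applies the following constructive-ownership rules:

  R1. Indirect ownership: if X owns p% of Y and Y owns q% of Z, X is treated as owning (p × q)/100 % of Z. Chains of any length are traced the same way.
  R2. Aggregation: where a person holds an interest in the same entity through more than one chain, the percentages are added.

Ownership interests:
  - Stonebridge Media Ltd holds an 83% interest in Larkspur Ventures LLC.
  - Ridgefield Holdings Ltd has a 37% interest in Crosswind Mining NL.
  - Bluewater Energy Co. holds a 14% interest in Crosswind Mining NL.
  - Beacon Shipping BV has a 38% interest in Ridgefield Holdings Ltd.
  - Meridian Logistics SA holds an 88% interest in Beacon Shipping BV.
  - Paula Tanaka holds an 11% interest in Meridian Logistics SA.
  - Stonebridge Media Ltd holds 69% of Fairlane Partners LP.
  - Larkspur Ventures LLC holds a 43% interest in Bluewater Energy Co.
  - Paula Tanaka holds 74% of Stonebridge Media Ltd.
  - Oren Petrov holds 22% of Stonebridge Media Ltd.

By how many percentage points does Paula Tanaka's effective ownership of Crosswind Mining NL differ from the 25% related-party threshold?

19.941508

Chain via Meridian Logistics SA → Beacon Shipping BV → Ridgefield Holdings Ltd (R1): 11% × 88% × 38% × 37% = 1.361008% of Crosswind Mining NL.
Chain via Stonebridge Media Ltd → Larkspur Ventures LLC → Bluewater Energy Co. (R1): 74% × 83% × 43% × 14% = 3.697484% of Crosswind Mining NL.
Aggregating (R2): 1.361008% + 3.697484% = 5.058492%.
5.058492% falls short of the 25% threshold by 19.941508 percentage points.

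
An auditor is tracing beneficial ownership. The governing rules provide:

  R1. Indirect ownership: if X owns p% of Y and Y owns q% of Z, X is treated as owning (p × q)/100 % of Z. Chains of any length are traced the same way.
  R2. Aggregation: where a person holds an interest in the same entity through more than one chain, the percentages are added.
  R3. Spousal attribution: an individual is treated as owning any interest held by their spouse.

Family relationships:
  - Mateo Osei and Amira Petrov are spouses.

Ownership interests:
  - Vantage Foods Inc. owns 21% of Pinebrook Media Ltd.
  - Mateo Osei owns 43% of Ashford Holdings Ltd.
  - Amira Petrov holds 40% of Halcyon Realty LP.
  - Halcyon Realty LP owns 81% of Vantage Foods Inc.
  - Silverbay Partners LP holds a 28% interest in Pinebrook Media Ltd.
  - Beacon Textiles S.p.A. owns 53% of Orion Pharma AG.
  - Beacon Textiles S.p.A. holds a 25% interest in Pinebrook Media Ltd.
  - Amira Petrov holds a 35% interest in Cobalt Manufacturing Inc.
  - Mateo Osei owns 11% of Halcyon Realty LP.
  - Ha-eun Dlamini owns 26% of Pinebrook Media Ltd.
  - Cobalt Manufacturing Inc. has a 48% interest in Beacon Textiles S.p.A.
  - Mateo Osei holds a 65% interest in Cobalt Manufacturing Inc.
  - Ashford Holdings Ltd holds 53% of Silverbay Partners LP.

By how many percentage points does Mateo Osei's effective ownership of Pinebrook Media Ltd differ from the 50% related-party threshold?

By spousal attribution (R3), Mateo Osei is treated as also owning Amira Petrov's interest in Halcyon Realty LP, giving 11% + 40% = 51%.
By spousal attribution (R3), Mateo Osei is treated as also owning Amira Petrov's interest in Cobalt Manufacturing Inc, giving 65% + 35% = 100%.
Chain via Halcyon Realty LP → Vantage Foods Inc. (R1): 51% × 81% × 21% = 8.6751% of Pinebrook Media Ltd.
Chain via Cobalt Manufacturing Inc. → Beacon Textiles S.p.A. (R1): 100% × 48% × 25% = 12% of Pinebrook Media Ltd.
Chain via Ashford Holdings Ltd → Silverbay Partners LP (R1): 43% × 53% × 28% = 6.3812% of Pinebrook Media Ltd.
Aggregating (R2): 8.6751% + 12% + 6.3812% = 27.0563%.
27.0563% falls short of the 50% threshold by 22.9437 percentage points.

22.9437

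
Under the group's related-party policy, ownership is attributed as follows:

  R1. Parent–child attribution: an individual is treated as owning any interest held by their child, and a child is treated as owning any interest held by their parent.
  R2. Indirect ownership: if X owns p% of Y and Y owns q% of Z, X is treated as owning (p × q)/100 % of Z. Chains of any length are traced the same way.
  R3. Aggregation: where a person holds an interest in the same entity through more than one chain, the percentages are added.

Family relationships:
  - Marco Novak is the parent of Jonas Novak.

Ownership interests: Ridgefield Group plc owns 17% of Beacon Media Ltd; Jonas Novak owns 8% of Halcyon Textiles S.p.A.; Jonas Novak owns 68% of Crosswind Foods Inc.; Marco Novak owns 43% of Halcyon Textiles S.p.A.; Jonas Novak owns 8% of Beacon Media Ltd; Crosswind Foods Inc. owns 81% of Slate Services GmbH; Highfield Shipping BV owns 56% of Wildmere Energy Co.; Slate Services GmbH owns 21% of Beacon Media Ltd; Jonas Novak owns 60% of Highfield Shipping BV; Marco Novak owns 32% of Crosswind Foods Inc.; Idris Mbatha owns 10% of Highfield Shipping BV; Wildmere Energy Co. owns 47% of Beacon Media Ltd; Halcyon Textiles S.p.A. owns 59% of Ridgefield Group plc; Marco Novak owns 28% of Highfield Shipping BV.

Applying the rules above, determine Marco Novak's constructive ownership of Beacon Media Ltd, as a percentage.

By parent–child attribution (R1), Marco Novak is treated as also owning Jonas Novak's interest in Crosswind Foods Inc, giving 32% + 68% = 100%.
By parent–child attribution (R1), Marco Novak is treated as also owning Jonas Novak's interest in Highfield Shipping BV, giving 28% + 60% = 88%.
By parent–child attribution (R1), Marco Novak is treated as also owning Jonas Novak's interest in Halcyon Textiles S.p.A, giving 43% + 8% = 51%.
By parent–child attribution (R1), Marco Novak is treated as owning Jonas Novak's 8% interest in Beacon Media Ltd.
Chain via Crosswind Foods Inc. → Slate Services GmbH (R2): 100% × 81% × 21% = 17.01% of Beacon Media Ltd.
Chain via Highfield Shipping BV → Wildmere Energy Co. (R2): 88% × 56% × 47% = 23.1616% of Beacon Media Ltd.
Chain via Halcyon Textiles S.p.A. → Ridgefield Group plc (R2): 51% × 59% × 17% = 5.1153% of Beacon Media Ltd.
Direct interest in Beacon Media Ltd: 8%.
Aggregating (R3): 17.01% + 23.1616% + 5.1153% + 8% = 53.2869%.

53.2869%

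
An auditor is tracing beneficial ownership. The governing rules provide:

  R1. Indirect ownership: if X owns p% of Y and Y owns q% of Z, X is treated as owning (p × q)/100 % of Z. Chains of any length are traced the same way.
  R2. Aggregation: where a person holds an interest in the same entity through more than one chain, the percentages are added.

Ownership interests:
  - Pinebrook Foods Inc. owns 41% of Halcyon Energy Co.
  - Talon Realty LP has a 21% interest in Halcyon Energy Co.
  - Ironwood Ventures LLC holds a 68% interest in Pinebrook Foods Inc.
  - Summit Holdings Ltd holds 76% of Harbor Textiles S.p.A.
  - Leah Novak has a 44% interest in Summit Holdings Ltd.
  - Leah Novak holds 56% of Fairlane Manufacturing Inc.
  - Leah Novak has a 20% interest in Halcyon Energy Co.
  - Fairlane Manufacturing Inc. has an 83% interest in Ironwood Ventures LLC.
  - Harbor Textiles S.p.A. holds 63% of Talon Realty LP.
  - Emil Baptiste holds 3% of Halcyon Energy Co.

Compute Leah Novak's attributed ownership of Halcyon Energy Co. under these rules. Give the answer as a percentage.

Chain via Summit Holdings Ltd → Harbor Textiles S.p.A. → Talon Realty LP (R1): 44% × 76% × 63% × 21% = 4.424112% of Halcyon Energy Co.
Chain via Fairlane Manufacturing Inc. → Ironwood Ventures LLC → Pinebrook Foods Inc. (R1): 56% × 83% × 68% × 41% = 12.958624% of Halcyon Energy Co.
Direct interest in Halcyon Energy Co: 20%.
Aggregating (R2): 4.424112% + 12.958624% + 20% = 37.382736%.

37.382736%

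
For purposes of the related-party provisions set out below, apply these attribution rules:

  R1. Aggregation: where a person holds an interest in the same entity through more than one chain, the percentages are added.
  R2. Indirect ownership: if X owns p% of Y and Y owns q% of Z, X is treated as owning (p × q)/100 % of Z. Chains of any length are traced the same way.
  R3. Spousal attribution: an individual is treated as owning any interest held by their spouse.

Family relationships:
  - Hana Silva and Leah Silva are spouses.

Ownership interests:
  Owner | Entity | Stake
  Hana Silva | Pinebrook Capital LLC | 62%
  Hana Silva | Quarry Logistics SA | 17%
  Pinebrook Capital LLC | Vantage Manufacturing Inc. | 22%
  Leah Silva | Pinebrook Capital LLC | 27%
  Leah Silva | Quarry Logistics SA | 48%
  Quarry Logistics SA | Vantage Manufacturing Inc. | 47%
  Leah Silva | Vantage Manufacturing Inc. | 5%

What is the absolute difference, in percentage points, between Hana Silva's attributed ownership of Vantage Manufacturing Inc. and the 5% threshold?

50.13

By spousal attribution (R3), Hana Silva is treated as also owning Leah Silva's interest in Pinebrook Capital LLC, giving 62% + 27% = 89%.
By spousal attribution (R3), Hana Silva is treated as also owning Leah Silva's interest in Quarry Logistics SA, giving 17% + 48% = 65%.
By spousal attribution (R3), Hana Silva is treated as owning Leah Silva's 5% interest in Vantage Manufacturing Inc.
Chain via Pinebrook Capital LLC (R2): 89% × 22% = 19.58% of Vantage Manufacturing Inc.
Chain via Quarry Logistics SA (R2): 65% × 47% = 30.55% of Vantage Manufacturing Inc.
Direct interest in Vantage Manufacturing Inc: 5%.
Aggregating (R1): 19.58% + 30.55% + 5% = 55.13%.
55.13% exceeds the 5% threshold by 50.13 percentage points.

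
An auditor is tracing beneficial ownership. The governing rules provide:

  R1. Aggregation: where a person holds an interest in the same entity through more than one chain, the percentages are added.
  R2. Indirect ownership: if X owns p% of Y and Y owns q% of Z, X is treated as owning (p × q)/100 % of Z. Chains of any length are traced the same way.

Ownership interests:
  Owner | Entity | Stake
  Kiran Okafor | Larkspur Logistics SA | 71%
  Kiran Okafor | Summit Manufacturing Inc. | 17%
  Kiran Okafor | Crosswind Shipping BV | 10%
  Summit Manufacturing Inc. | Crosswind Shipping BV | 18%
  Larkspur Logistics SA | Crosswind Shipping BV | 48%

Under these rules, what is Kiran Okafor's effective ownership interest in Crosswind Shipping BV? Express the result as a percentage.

Chain via Larkspur Logistics SA (R2): 71% × 48% = 34.08% of Crosswind Shipping BV.
Chain via Summit Manufacturing Inc. (R2): 17% × 18% = 3.06% of Crosswind Shipping BV.
Direct interest in Crosswind Shipping BV: 10%.
Aggregating (R1): 34.08% + 3.06% + 10% = 47.14%.

47.14%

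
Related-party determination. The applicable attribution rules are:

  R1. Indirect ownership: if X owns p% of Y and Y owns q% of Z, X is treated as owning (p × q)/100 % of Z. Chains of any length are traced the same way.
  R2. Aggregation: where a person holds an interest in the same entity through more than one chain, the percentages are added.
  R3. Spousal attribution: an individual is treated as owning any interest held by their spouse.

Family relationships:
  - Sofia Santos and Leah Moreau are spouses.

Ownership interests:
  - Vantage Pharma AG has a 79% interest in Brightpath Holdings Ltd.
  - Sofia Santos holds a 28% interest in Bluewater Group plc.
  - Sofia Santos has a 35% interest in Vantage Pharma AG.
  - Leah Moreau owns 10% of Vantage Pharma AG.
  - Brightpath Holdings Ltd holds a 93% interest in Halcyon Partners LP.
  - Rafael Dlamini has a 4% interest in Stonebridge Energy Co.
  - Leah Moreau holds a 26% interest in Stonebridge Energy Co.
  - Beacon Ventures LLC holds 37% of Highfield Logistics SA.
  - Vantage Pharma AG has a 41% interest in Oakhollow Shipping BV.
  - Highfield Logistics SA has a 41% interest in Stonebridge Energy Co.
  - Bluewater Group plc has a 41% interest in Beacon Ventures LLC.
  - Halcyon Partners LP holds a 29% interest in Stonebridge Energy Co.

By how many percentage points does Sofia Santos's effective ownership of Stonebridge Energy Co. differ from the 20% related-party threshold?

17.329351

By spousal attribution (R3), Sofia Santos is treated as also owning Leah Moreau's interest in Vantage Pharma AG, giving 35% + 10% = 45%.
By spousal attribution (R3), Sofia Santos is treated as owning Leah Moreau's 26% interest in Stonebridge Energy Co.
Chain via Vantage Pharma AG → Brightpath Holdings Ltd → Halcyon Partners LP (R1): 45% × 79% × 93% × 29% = 9.587835% of Stonebridge Energy Co.
Chain via Bluewater Group plc → Beacon Ventures LLC → Highfield Logistics SA (R1): 28% × 41% × 37% × 41% = 1.741516% of Stonebridge Energy Co.
Direct interest in Stonebridge Energy Co: 26%.
Aggregating (R2): 9.587835% + 1.741516% + 26% = 37.329351%.
37.329351% exceeds the 20% threshold by 17.329351 percentage points.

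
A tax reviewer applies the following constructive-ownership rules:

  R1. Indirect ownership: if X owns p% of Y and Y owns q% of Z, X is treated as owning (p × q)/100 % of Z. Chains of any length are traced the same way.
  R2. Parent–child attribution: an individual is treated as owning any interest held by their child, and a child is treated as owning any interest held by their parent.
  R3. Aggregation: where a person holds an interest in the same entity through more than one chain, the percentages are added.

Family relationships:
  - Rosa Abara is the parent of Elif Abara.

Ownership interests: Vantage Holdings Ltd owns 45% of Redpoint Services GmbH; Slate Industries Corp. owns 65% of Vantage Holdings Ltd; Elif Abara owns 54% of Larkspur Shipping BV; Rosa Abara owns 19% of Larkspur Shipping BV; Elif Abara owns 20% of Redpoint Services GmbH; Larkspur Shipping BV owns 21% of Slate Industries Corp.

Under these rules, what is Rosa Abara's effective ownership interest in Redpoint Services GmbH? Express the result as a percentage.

24.484025%

By parent–child attribution (R2), Rosa Abara is treated as also owning Elif Abara's interest in Larkspur Shipping BV, giving 19% + 54% = 73%.
By parent–child attribution (R2), Rosa Abara is treated as owning Elif Abara's 20% interest in Redpoint Services GmbH.
Chain via Larkspur Shipping BV → Slate Industries Corp. → Vantage Holdings Ltd (R1): 73% × 21% × 65% × 45% = 4.484025% of Redpoint Services GmbH.
Direct interest in Redpoint Services GmbH: 20%.
Aggregating (R3): 4.484025% + 20% = 24.484025%.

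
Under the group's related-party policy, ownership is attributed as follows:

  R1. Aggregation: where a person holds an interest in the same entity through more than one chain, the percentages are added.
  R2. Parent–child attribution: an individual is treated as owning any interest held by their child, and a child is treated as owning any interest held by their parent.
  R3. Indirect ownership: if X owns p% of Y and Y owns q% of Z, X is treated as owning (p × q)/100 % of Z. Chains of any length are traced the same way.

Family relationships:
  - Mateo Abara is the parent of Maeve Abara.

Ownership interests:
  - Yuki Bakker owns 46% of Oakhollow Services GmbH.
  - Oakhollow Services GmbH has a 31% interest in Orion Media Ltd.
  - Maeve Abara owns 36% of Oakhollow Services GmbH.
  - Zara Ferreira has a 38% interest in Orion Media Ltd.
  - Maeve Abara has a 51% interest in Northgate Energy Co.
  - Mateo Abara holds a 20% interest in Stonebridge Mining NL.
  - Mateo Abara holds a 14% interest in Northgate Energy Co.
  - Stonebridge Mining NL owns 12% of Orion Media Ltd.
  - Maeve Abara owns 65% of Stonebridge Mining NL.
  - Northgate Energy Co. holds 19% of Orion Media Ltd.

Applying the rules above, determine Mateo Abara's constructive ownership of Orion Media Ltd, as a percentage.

By parent–child attribution (R2), Mateo Abara is treated as also owning Maeve Abara's interest in Northgate Energy Co, giving 14% + 51% = 65%.
By parent–child attribution (R2), Mateo Abara is treated as also owning Maeve Abara's interest in Stonebridge Mining NL, giving 20% + 65% = 85%.
By parent–child attribution (R2), Mateo Abara is treated as owning Maeve Abara's 36% interest in Oakhollow Services GmbH.
Chain via Northgate Energy Co. (R3): 65% × 19% = 12.35% of Orion Media Ltd.
Chain via Stonebridge Mining NL (R3): 85% × 12% = 10.2% of Orion Media Ltd.
Chain via Oakhollow Services GmbH (R3): 36% × 31% = 11.16% of Orion Media Ltd.
Aggregating (R1): 12.35% + 10.2% + 11.16% = 33.71%.

33.71%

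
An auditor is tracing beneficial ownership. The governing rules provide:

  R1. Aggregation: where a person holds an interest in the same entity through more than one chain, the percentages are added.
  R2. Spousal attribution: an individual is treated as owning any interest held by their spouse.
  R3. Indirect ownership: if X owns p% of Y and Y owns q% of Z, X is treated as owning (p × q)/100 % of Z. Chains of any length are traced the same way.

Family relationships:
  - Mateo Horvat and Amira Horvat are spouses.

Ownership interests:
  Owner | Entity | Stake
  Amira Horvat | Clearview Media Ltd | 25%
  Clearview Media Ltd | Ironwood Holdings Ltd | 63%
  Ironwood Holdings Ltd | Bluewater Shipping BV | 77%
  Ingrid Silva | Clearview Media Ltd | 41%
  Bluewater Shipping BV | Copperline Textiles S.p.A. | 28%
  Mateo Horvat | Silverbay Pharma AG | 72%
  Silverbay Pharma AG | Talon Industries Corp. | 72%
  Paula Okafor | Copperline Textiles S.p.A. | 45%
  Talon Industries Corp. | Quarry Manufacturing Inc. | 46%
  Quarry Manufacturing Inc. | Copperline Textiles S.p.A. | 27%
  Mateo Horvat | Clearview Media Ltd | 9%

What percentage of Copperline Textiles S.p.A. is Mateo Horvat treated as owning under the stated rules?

By spousal attribution (R2), Mateo Horvat is treated as also owning Amira Horvat's interest in Clearview Media Ltd, giving 9% + 25% = 34%.
Chain via Clearview Media Ltd → Ironwood Holdings Ltd → Bluewater Shipping BV (R3): 34% × 63% × 77% × 28% = 4.618152% of Copperline Textiles S.p.A.
Chain via Silverbay Pharma AG → Talon Industries Corp. → Quarry Manufacturing Inc. (R3): 72% × 72% × 46% × 27% = 6.438528% of Copperline Textiles S.p.A.
Aggregating (R1): 4.618152% + 6.438528% = 11.05668%.

11.05668%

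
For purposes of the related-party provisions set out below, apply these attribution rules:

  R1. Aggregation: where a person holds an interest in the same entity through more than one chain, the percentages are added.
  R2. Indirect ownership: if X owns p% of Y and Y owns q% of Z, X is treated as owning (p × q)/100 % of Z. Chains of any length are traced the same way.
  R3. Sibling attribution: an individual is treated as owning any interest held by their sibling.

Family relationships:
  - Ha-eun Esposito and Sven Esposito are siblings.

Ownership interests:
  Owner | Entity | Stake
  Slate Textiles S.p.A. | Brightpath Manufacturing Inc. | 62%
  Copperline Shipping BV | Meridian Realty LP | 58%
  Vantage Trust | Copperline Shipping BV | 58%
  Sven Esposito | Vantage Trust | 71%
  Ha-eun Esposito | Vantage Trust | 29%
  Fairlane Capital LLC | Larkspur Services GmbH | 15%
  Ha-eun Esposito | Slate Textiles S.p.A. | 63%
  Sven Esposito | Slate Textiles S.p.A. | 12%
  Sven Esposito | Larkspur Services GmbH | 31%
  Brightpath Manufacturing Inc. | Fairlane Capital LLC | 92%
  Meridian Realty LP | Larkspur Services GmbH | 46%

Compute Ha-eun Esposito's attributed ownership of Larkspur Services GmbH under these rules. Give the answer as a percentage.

52.8914%

By sibling attribution (R3), Ha-eun Esposito is treated as also owning Sven Esposito's interest in Slate Textiles S.p.A, giving 63% + 12% = 75%.
By sibling attribution (R3), Ha-eun Esposito is treated as also owning Sven Esposito's interest in Vantage Trust, giving 29% + 71% = 100%.
By sibling attribution (R3), Ha-eun Esposito is treated as owning Sven Esposito's 31% interest in Larkspur Services GmbH.
Chain via Slate Textiles S.p.A. → Brightpath Manufacturing Inc. → Fairlane Capital LLC (R2): 75% × 62% × 92% × 15% = 6.417% of Larkspur Services GmbH.
Chain via Vantage Trust → Copperline Shipping BV → Meridian Realty LP (R2): 100% × 58% × 58% × 46% = 15.4744% of Larkspur Services GmbH.
Direct interest in Larkspur Services GmbH: 31%.
Aggregating (R1): 6.417% + 15.4744% + 31% = 52.8914%.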